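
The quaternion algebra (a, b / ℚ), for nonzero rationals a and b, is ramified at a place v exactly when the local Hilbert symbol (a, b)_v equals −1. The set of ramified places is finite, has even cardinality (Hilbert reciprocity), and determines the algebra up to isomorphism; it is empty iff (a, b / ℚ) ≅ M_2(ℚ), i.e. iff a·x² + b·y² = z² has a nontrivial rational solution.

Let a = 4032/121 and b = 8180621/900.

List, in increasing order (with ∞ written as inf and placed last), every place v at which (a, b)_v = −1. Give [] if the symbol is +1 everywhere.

[17, 43]

(a, b) ≡ (7, 22661) mod (ℚ^×)²; places V = {2, 3, 5, 7, 11, 17, 19, 31, 43, ∞}.
(a,b)_∞: sgn(7)=+, sgn(22661)=+, so +1.
(a,b)_5: α=0, u≡2; β=-2, v≡1 (mod 5); (2|5)=-1, (1|5)=+1; sign (−1)^0·-1^-2·+1^0 = +1.
(a,b)_7: α=1, u≡1; β=0, v≡2 (mod 7); (1|7)=+1, (2|7)=+1; sign (−1)^0·+1^0·+1^1 = +1.
(a,b)_3: α=2, u≡1; β=-2, v≡2 (mod 3); (1|3)=+1, (2|3)=-1; sign (−1)^0·+1^-2·-1^2 = +1.
(a,b)_17: α=0, u≡10; β=1, v≡6 (mod 17); (10|17)=-1, (6|17)=-1; sign (−1)^0·-1^1·-1^0 = -1.
(a,b)_43: α=0, u≡12; β=1, v≡38 (mod 43); (12|43)=-1, (38|43)=+1; sign (−1)^0·-1^1·+1^0 = -1.
(a,b)_2: α=6, β=-2; u≡7, v≡5 (mod 8); ε(u)ε(v)=1·0, αω(v)=6·1, βω(u)=-2·0; sum ≡ 0  ⇒  +1.
(a,b)_11: α=-2, u≡6; β=0, v≡1 (mod 11); (6|11)=-1, (1|11)=+1; sign (−1)^0·-1^0·+1^-2 = +1.
(a,b)_19: α=0, u≡6; β=2, v≡10 (mod 19); (6|19)=+1, (10|19)=-1; sign (−1)^0·+1^2·-1^0 = +1.
(a,b)_31: α=0, u≡20; β=1, v≡19 (mod 31); (20|31)=+1, (19|31)=+1; sign (−1)^0·+1^1·+1^0 = +1.
(7, 22661 / ℚ) ramifies at {17, 43}: a division algebra.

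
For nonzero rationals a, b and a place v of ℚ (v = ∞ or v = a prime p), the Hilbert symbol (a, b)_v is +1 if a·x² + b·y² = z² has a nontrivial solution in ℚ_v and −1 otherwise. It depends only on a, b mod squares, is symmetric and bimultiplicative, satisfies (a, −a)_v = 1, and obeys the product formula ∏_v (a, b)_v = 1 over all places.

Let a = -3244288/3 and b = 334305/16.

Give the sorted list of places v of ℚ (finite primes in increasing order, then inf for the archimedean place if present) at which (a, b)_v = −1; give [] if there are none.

[3, 17]

(a, b) ≡ (-38019, 37145) mod (ℚ^×)²; places V = {2, 3, 5, 17, 19, 23, 29, ∞}.
(a,b)_23: α=1, u≡1; β=1, v≡10 (mod 23); (1|23)=+1, (10|23)=-1; sign (−1)^1·+1^1·-1^1 = +1.
(a,b)_∞: sgn(-38019)=−, sgn(37145)=+, so +1.
(a,b)_5: α=0, u≡4; β=1, v≡1 (mod 5); (4|5)=+1, (1|5)=+1; sign (−1)^0·+1^1·+1^0 = +1.
(a,b)_2: α=8, β=-4; u≡5, v≡1 (mod 8); ε(u)ε(v)=0·0, αω(v)=8·0, βω(u)=-4·1; sum ≡ 0  ⇒  +1.
(a,b)_3: α=-1, u≡2; β=2, v≡2 (mod 3); (2|3)=-1, (2|3)=-1; sign (−1)^0·-1^2·-1^-1 = -1.
(a,b)_17: α=0, u≡3; β=1, v≡4 (mod 17); (3|17)=-1, (4|17)=+1; sign (−1)^0·-1^1·+1^0 = -1.
(a,b)_29: α=1, u≡13; β=0, v≡5 (mod 29); (13|29)=+1, (5|29)=+1; sign (−1)^0·+1^0·+1^1 = +1.
(a,b)_19: α=1, u≡13; β=1, v≡6 (mod 19); (13|19)=-1, (6|19)=+1; sign (−1)^1·-1^1·+1^1 = +1.
Ram(-38019, 37145) = {3, 17}; no ℚ_3-point on the conic.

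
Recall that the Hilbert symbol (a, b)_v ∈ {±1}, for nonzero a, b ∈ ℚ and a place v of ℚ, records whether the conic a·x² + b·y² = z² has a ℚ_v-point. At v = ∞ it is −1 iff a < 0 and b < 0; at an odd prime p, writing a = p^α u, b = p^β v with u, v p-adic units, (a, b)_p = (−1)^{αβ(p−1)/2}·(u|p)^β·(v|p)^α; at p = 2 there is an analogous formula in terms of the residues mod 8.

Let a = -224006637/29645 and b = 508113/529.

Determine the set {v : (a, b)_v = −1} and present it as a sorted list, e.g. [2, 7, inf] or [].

[5, 23]

Mod squares: a ≡ -5865, b ≡ 697. Check v ∈ {∞, 2, 3, 5, 7, 11, 17, 19, 23, 41}.
v=23: a=23^3·(≡17), b=23^-2·(≡20) mod 23; (17|23)=-1, (20|23)=-1; (−1)^{3·-2·11}·(-1)^-2·(-1)^3 = -1.
v=41: a=41^0·(≡10), b=41^1·(≡28) mod 41; (10|41)=+1, (28|41)=-1; (−1)^{0·1·20}·(+1)^1·(-1)^0 = +1.
v=7: a=7^-2·(≡2), b=7^0·(≡1) mod 7; (2|7)=+1, (1|7)=+1; (−1)^{-2·0·3}·(+1)^0·(+1)^-2 = +1.
v=11: a=11^-2·(≡1), b=11^0·(≡1) mod 11; (1|11)=+1, (1|11)=+1; (−1)^{-2·0·5}·(+1)^0·(+1)^-2 = +1.
v=2: v_2(a)=0, v_2(b)=0; units ≡ 7, 1 (mod 8); ε·ε+αω+βω = 1·0+0·0+0·0 ≡ 0  ⇒  (a,b)_2 = +1.
v=5: a=5^-1·(≡2), b=5^0·(≡2) mod 5; (2|5)=-1, (2|5)=-1; (−1)^{-1·0·2}·(-1)^0·(-1)^-1 = -1.
v=3: a=3^1·(≡1), b=3^6·(≡1) mod 3; (1|3)=+1, (1|3)=+1; (−1)^{1·6·1}·(+1)^6·(+1)^1 = +1.
v=∞: -5865 < 0 and 697 > 0  ⇒  (a,b)_∞ = +1.
v=17: a=17^1·(≡14), b=17^1·(≡10) mod 17; (14|17)=-1, (10|17)=-1; (−1)^{1·1·8}·(-1)^1·(-1)^1 = +1.
v=19: a=19^2·(≡16), b=19^0·(≡14) mod 19; (16|19)=+1, (14|19)=-1; (−1)^{2·0·9}·(+1)^0·(-1)^2 = +1.
Ram(-5865, 697) = {5, 23}; no ℚ_5-point on the conic.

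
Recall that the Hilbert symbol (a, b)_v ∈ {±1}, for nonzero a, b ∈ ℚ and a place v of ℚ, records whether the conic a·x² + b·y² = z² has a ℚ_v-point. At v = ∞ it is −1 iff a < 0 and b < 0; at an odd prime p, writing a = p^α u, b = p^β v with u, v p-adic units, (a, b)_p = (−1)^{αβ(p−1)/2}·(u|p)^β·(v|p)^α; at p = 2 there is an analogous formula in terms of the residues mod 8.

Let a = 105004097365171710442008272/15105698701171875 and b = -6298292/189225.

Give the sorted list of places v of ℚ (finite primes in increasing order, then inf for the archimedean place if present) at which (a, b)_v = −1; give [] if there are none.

[2, 7, 11, 19]

Mod squares: a ≡ 8151, b ≡ -77. Check v ∈ {∞, 2, 3, 5, 7, 11, 13, 19, 29}.
v=∞: 8151 > 0 and -77 < 0  ⇒  (a,b)_∞ = +1.
v=29: a=29^-4·(≡18), b=29^-2·(≡2) mod 29; (18|29)=-1, (2|29)=-1; (−1)^{-4·-2·14}·(-1)^-2·(-1)^-4 = +1.
v=7: a=7^10·(≡5), b=7^1·(≡3) mod 7; (5|7)=-1, (3|7)=-1; (−1)^{10·1·3}·(-1)^1·(-1)^10 = -1.
v=2: v_2(a)=4, v_2(b)=2; units ≡ 7, 3 (mod 8); ε·ε+αω+βω = 1·1+4·1+2·0 ≡ 1  ⇒  (a,b)_2 = -1.
v=3: a=3^-7·(≡2), b=3^-2·(≡1) mod 3; (2|3)=-1, (1|3)=+1; (−1)^{-7·-2·1}·(-1)^-2·(+1)^-7 = +1.
v=5: a=5^-10·(≡1), b=5^-2·(≡2) mod 5; (1|5)=+1, (2|5)=-1; (−1)^{-10·-2·2}·(+1)^-2·(-1)^-10 = +1.
v=13: a=13^7·(≡10), b=13^2·(≡12) mod 13; (10|13)=+1, (12|13)=+1; (−1)^{7·2·6}·(+1)^2·(+1)^7 = +1.
v=11: a=11^7·(≡1), b=11^3·(≡3) mod 11; (1|11)=+1, (3|11)=+1; (−1)^{7·3·5}·(+1)^3·(+1)^7 = -1.
v=19: a=19^1·(≡9), b=19^0·(≡14) mod 19; (9|19)=+1, (14|19)=-1; (−1)^{1·0·9}·(+1)^0·(-1)^1 = -1.
|Ram(8151, -77)| = 4, even; anisotropic at {2, 7, 11, 19}.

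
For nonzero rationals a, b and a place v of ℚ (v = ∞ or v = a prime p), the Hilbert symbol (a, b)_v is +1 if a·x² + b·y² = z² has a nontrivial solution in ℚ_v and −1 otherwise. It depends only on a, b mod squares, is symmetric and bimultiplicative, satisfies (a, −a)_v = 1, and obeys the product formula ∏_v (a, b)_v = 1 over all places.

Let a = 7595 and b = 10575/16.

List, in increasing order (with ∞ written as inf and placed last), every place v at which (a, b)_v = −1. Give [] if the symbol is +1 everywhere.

[2, 5]

(a, b) ≡ (155, 47) mod (ℚ^×)²; places V = {2, 3, 5, 7, 31, 47, ∞}.
(a,b)_3: α=0, u≡2; β=2, v≡2 (mod 3); (2|3)=-1, (2|3)=-1; sign (−1)^0·-1^2·-1^0 = +1.
(a,b)_7: α=2, u≡1; β=0, v≡6 (mod 7); (1|7)=+1, (6|7)=-1; sign (−1)^0·+1^0·-1^2 = +1.
(a,b)_47: α=0, u≡28; β=1, v≡17 (mod 47); (28|47)=+1, (17|47)=+1; sign (−1)^0·+1^1·+1^0 = +1.
(a,b)_31: α=1, u≡28; β=0, v≡8 (mod 31); (28|31)=+1, (8|31)=+1; sign (−1)^0·+1^0·+1^1 = +1.
(a,b)_∞: sgn(155)=+, sgn(47)=+, so +1.
(a,b)_5: α=1, u≡4; β=2, v≡3 (mod 5); (4|5)=+1, (3|5)=-1; sign (−1)^0·+1^2·-1^1 = -1.
(a,b)_2: α=0, β=-4; u≡3, v≡7 (mod 8); ε(u)ε(v)=1·1, αω(v)=0·0, βω(u)=-4·1; sum ≡ 1  ⇒  -1.
(155, 47 / ℚ) ramifies at {2, 5}: a division algebra.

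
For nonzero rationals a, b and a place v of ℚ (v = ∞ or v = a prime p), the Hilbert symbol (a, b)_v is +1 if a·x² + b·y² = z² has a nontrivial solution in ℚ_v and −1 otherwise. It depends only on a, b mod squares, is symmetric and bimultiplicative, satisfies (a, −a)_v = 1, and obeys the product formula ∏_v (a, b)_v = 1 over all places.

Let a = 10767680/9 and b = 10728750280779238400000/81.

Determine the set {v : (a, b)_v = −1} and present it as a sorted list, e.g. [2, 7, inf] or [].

(a, b) ≡ (168245, 30590) mod (ℚ^×)²; places V = {2, 3, 5, 7, 11, 19, 23, ∞}.
(a,b)_2: α=6, β=13; u≡5, v≡7 (mod 8); ε(u)ε(v)=0·1, αω(v)=6·0, βω(u)=13·1; sum ≡ 1  ⇒  -1.
(a,b)_7: α=1, u≡2; β=3, v≡1 (mod 7); (2|7)=+1, (1|7)=+1; sign (−1)^1·+1^3·+1^1 = -1.
(a,b)_3: α=-2, u≡2; β=-4, v≡2 (mod 3); (2|3)=-1, (2|3)=-1; sign (−1)^0·-1^-4·-1^-2 = +1.
(a,b)_11: α=1, u≡5; β=4, v≡2 (mod 11); (5|11)=+1, (2|11)=-1; sign (−1)^0·+1^4·-1^1 = -1.
(a,b)_5: α=1, u≡4; β=5, v≡3 (mod 5); (4|5)=+1, (3|5)=-1; sign (−1)^0·+1^5·-1^1 = -1.
(a,b)_∞: sgn(168245)=+, sgn(30590)=+, so +1.
(a,b)_19: α=1, u≡5; β=3, v≡13 (mod 19); (5|19)=+1, (13|19)=-1; sign (−1)^1·+1^3·-1^1 = +1.
(a,b)_23: α=1, u≡2; β=3, v≡15 (mod 23); (2|23)=+1, (15|23)=-1; sign (−1)^1·+1^3·-1^1 = +1.
|Ram(168245, 30590)| = 4, even; anisotropic at {2, 5, 7, 11}.

[2, 5, 7, 11]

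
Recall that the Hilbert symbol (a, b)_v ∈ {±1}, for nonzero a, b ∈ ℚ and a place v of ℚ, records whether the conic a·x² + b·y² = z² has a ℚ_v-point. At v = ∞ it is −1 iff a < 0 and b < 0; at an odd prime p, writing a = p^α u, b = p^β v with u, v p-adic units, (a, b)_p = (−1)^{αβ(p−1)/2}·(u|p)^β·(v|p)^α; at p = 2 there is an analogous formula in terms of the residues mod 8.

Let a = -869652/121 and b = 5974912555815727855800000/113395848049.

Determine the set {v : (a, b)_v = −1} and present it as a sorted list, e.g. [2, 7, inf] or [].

(a, b) ≡ (-493, 2755) mod (ℚ^×)²; places V = {2, 3, 5, 7, 11, 17, 19, 23, 29, ∞}.
(a,b)_∞: sgn(-493)=−, sgn(2755)=+, so +1.
(a,b)_2: α=2, β=6; u≡3, v≡3 (mod 8); ε(u)ε(v)=1·1, αω(v)=2·1, βω(u)=6·1; sum ≡ 1  ⇒  -1.
(a,b)_5: α=0, u≡3; β=5, v≡4 (mod 5); (3|5)=-1, (4|5)=+1; sign (−1)^0·-1^5·+1^0 = -1.
(a,b)_19: α=0, u≡5; β=1, v≡2 (mod 19); (5|19)=+1, (2|19)=-1; sign (−1)^0·+1^1·-1^0 = +1.
(a,b)_17: α=1, u≡7; β=4, v≡15 (mod 17); (7|17)=-1, (15|17)=+1; sign (−1)^0·-1^4·+1^1 = +1.
(a,b)_11: α=-2, u≡8; β=-8, v≡4 (mod 11); (8|11)=-1, (4|11)=+1; sign (−1)^0·-1^-8·+1^-2 = +1.
(a,b)_7: α=2, u≡2; β=6, v≡1 (mod 7); (2|7)=+1, (1|7)=+1; sign (−1)^0·+1^6·+1^2 = +1.
(a,b)_23: α=0, u≡4; β=-2, v≡12 (mod 23); (4|23)=+1, (12|23)=+1; sign (−1)^0·+1^-2·+1^0 = +1.
(a,b)_29: α=1, u≡17; β=3, v≡11 (mod 29); (17|29)=-1, (11|29)=-1; sign (−1)^0·-1^3·-1^1 = +1.
(a,b)_3: α=2, u≡2; β=8, v≡1 (mod 3); (2|3)=-1, (1|3)=+1; sign (−1)^0·-1^8·+1^2 = +1.
|Ram(-493, 2755)| = 2, even; anisotropic at {2, 5}.

[2, 5]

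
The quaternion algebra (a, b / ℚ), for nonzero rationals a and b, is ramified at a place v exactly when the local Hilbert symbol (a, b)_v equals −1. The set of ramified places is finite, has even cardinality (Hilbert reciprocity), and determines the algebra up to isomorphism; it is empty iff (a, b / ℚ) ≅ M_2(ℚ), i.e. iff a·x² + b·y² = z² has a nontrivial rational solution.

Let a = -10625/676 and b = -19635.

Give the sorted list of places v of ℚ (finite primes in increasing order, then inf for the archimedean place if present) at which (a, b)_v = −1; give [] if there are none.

Mod squares: a ≡ -17, b ≡ -19635. Check v ∈ {∞, 2, 3, 5, 7, 11, 13, 17}.
v=11: a=11^0·(≡9), b=11^1·(≡8) mod 11; (9|11)=+1, (8|11)=-1; (−1)^{0·1·5}·(+1)^1·(-1)^0 = +1.
v=∞: -17 < 0 and -19635 < 0  ⇒  (a,b)_∞ = -1.
v=7: a=7^0·(≡2), b=7^1·(≡2) mod 7; (2|7)=+1, (2|7)=+1; (−1)^{0·1·3}·(+1)^1·(+1)^0 = +1.
v=17: a=17^1·(≡16), b=17^1·(≡1) mod 17; (16|17)=+1, (1|17)=+1; (−1)^{1·1·8}·(+1)^1·(+1)^1 = +1.
v=3: a=3^0·(≡1), b=3^1·(≡1) mod 3; (1|3)=+1, (1|3)=+1; (−1)^{0·1·1}·(+1)^1·(+1)^0 = +1.
v=5: a=5^4·(≡3), b=5^1·(≡3) mod 5; (3|5)=-1, (3|5)=-1; (−1)^{4·1·2}·(-1)^1·(-1)^4 = -1.
v=2: v_2(a)=-2, v_2(b)=0; units ≡ 7, 5 (mod 8); ε·ε+αω+βω = 1·0+-2·1+0·0 ≡ 0  ⇒  (a,b)_2 = +1.
v=13: a=13^-2·(≡12), b=13^0·(≡8) mod 13; (12|13)=+1, (8|13)=-1; (−1)^{-2·0·6}·(+1)^0·(-1)^-2 = +1.
(-17, -19635 / ℚ) ramifies at {5, ∞}: a division algebra.

[5, inf]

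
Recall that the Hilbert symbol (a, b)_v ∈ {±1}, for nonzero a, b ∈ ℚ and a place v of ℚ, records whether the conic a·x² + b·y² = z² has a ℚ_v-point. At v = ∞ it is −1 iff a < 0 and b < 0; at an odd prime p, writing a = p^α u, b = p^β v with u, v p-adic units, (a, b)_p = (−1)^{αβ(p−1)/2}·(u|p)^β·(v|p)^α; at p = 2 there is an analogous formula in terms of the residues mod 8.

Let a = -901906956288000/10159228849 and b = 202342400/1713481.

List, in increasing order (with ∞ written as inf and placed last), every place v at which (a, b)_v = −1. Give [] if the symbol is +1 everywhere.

[3, 13]

Mod squares: a ≡ -5655, b ≡ 494. Check v ∈ {∞, 2, 3, 5, 7, 11, 13, 17, 19, 29}.
v=∞: -5655 < 0 and 494 > 0  ⇒  (a,b)_∞ = +1.
v=2: v_2(a)=22, v_2(b)=15; units ≡ 1, 7 (mod 8); ε·ε+αω+βω = 0·1+22·0+15·0 ≡ 0  ⇒  (a,b)_2 = +1.
v=5: a=5^3·(≡4), b=5^2·(≡1) mod 5; (4|5)=+1, (1|5)=+1; (−1)^{3·2·2}·(+1)^2·(+1)^3 = +1.
v=7: a=7^-4·(≡2), b=7^-2·(≡2) mod 7; (2|7)=+1, (2|7)=+1; (−1)^{-4·-2·3}·(+1)^-2·(+1)^-4 = +1.
v=11: a=11^-4·(≡7), b=11^-2·(≡10) mod 11; (7|11)=-1, (10|11)=-1; (−1)^{-4·-2·5}·(-1)^-2·(-1)^-4 = +1.
v=13: a=13^3·(≡11), b=13^1·(≡10) mod 13; (11|13)=-1, (10|13)=+1; (−1)^{3·1·6}·(-1)^1·(+1)^3 = -1.
v=17: a=17^-2·(≡6), b=17^-2·(≡8) mod 17; (6|17)=-1, (8|17)=+1; (−1)^{-2·-2·8}·(-1)^-2·(+1)^-2 = +1.
v=3: a=3^3·(≡2), b=3^0·(≡2) mod 3; (2|3)=-1, (2|3)=-1; (−1)^{3·0·1}·(-1)^0·(-1)^3 = -1.
v=29: a=29^1·(≡19), b=29^0·(≡22) mod 29; (19|29)=-1, (22|29)=+1; (−1)^{1·0·14}·(-1)^0·(+1)^1 = +1.
v=19: a=19^0·(≡16), b=19^1·(≡6) mod 19; (16|19)=+1, (6|19)=+1; (−1)^{0·1·9}·(+1)^1·(+1)^0 = +1.
Ram(-5655, 494) = {3, 13}; no ℚ_3-point on the conic.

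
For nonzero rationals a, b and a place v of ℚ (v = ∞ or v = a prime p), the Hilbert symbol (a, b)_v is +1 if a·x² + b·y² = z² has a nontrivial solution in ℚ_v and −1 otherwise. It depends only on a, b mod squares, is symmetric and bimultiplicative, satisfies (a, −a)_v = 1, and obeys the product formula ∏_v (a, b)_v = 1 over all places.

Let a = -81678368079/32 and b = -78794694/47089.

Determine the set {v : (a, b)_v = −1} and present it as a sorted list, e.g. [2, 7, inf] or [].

[2, 17, 29, inf]

(a, b) ≡ (-26158, -374) mod (ℚ^×)²; places V = {2, 3, 7, 11, 17, 29, 31, 41, ∞}.
(a,b)_17: α=2, u≡6; β=3, v≡7 (mod 17); (6|17)=-1, (7|17)=-1; sign (−1)^0·-1^3·-1^2 = -1.
(a,b)_11: α=1, u≡4; β=1, v≡10 (mod 11); (4|11)=+1, (10|11)=-1; sign (−1)^1·+1^1·-1^1 = +1.
(a,b)_7: α=4, u≡4; β=-2, v≡4 (mod 7); (4|7)=+1, (4|7)=+1; sign (−1)^0·+1^-2·+1^4 = +1.
(a,b)_∞: sgn(-26158)=−, sgn(-374)=−, so -1.
(a,b)_3: α=2, u≡2; β=6, v≡1 (mod 3); (2|3)=-1, (1|3)=+1; sign (−1)^0·-1^6·+1^2 = +1.
(a,b)_2: α=-5, β=1; u≡1, v≡5 (mod 8); ε(u)ε(v)=0·0, αω(v)=-5·1, βω(u)=1·0; sum ≡ 1  ⇒  -1.
(a,b)_41: α=1, u≡37; β=0, v≡16 (mod 41); (37|41)=+1, (16|41)=+1; sign (−1)^0·+1^0·+1^1 = +1.
(a,b)_29: α=1, u≡2; β=0, v≡10 (mod 29); (2|29)=-1, (10|29)=-1; sign (−1)^0·-1^0·-1^1 = -1.
(a,b)_31: α=0, u≡29; β=-2, v≡27 (mod 31); (29|31)=-1, (27|31)=-1; sign (−1)^0·-1^-2·-1^0 = +1.
(-26158, -374 / ℚ) ramifies at {2, 17, 29, ∞}: a division algebra.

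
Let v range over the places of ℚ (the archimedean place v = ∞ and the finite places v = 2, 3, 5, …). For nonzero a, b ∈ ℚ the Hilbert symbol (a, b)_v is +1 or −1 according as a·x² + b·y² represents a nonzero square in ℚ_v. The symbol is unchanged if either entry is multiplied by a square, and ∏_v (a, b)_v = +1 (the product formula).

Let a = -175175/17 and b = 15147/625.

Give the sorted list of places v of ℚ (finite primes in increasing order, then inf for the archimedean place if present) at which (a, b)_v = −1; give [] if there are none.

(a, b) ≡ (-2431, 187) mod (ℚ^×)²; places V = {2, 3, 5, 7, 11, 13, 17, ∞}.
(a,b)_13: α=1, u≡8; β=0, v≡2 (mod 13); (8|13)=-1, (2|13)=-1; sign (−1)^0·-1^0·-1^1 = -1.
(a,b)_2: α=0, β=0; u≡1, v≡3 (mod 8); ε(u)ε(v)=0·1, αω(v)=0·1, βω(u)=0·0; sum ≡ 0  ⇒  +1.
(a,b)_5: α=2, u≡4; β=-4, v≡2 (mod 5); (4|5)=+1, (2|5)=-1; sign (−1)^0·+1^-4·-1^2 = +1.
(a,b)_11: α=1, u≡6; β=1, v≡10 (mod 11); (6|11)=-1, (10|11)=-1; sign (−1)^1·-1^1·-1^1 = -1.
(a,b)_∞: sgn(-2431)=−, sgn(187)=+, so +1.
(a,b)_7: α=2, u≡3; β=0, v≡3 (mod 7); (3|7)=-1, (3|7)=-1; sign (−1)^0·-1^0·-1^2 = +1.
(a,b)_3: α=0, u≡2; β=4, v≡1 (mod 3); (2|3)=-1, (1|3)=+1; sign (−1)^0·-1^4·+1^0 = +1.
(a,b)_17: α=-1, u≡10; β=1, v≡11 (mod 17); (10|17)=-1, (11|17)=-1; sign (−1)^0·-1^1·-1^-1 = +1.
|Ram(-2431, 187)| = 2, even; anisotropic at {11, 13}.

[11, 13]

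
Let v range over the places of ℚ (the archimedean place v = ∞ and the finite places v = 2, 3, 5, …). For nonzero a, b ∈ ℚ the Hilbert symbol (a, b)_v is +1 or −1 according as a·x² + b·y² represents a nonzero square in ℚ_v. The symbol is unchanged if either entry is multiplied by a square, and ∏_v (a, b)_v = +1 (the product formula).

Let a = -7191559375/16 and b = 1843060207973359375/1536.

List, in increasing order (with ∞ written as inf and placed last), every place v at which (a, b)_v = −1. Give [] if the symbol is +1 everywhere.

Mod squares: a ≡ -95095, b ≡ 330. Check v ∈ {∞, 2, 3, 5, 7, 11, 13, 19}.
v=∞: -95095 < 0 and 330 > 0  ⇒  (a,b)_∞ = +1.
v=13: a=13^1·(≡1), b=13^2·(≡11) mod 13; (1|13)=+1, (11|13)=-1; (−1)^{1·2·6}·(+1)^2·(-1)^1 = -1.
v=7: a=7^1·(≡4), b=7^4·(≡4) mod 7; (4|7)=+1, (4|7)=+1; (−1)^{1·4·3}·(+1)^4·(+1)^1 = +1.
v=11: a=11^3·(≡4), b=11^5·(≡7) mod 11; (4|11)=+1, (7|11)=-1; (−1)^{3·5·5}·(+1)^5·(-1)^3 = +1.
v=19: a=19^1·(≡7), b=19^2·(≡16) mod 19; (7|19)=+1, (16|19)=+1; (−1)^{1·2·9}·(+1)^2·(+1)^1 = +1.
v=2: v_2(a)=-4, v_2(b)=-9; units ≡ 1, 5 (mod 8); ε·ε+αω+βω = 0·0+-4·1+-9·0 ≡ 0  ⇒  (a,b)_2 = +1.
v=3: a=3^0·(≡2), b=3^-1·(≡2) mod 3; (2|3)=-1, (2|3)=-1; (−1)^{0·-1·1}·(-1)^-1·(-1)^0 = -1.
v=5: a=5^5·(≡1), b=5^7·(≡4) mod 5; (1|5)=+1, (4|5)=+1; (−1)^{5·7·2}·(+1)^7·(+1)^5 = +1.
Ram(-95095, 330) = {3, 13}; no ℚ_3-point on the conic.

[3, 13]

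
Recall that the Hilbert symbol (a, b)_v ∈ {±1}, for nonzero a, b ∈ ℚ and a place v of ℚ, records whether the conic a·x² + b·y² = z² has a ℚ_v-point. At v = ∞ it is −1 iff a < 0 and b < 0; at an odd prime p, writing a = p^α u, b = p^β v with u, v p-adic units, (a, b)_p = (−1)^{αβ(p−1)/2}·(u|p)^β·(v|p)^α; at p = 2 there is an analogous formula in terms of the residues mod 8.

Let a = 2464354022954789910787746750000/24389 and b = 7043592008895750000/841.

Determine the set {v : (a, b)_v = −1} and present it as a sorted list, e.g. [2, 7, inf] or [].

[2, 7, 11, 29]

(a, b) ≡ (69223, 6783) mod (ℚ^×)²; places V = {2, 3, 5, 7, 11, 17, 19, 29, 31, ∞}.
(a,b)_11: α=3, u≡4; β=2, v≡10 (mod 11); (4|11)=+1, (10|11)=-1; sign (−1)^0·+1^2·-1^3 = -1.
(a,b)_5: α=6, u≡3; β=6, v≡3 (mod 5); (3|5)=-1, (3|5)=-1; sign (−1)^0·-1^6·-1^6 = +1.
(a,b)_31: α=3, u≡9; β=2, v≡28 (mod 31); (9|31)=+1, (28|31)=+1; sign (−1)^0·+1^2·+1^3 = +1.
(a,b)_2: α=4, β=4; u≡7, v≡7 (mod 8); ε(u)ε(v)=1·1, αω(v)=4·0, βω(u)=4·0; sum ≡ 1  ⇒  -1.
(a,b)_17: α=2, u≡16; β=1, v≡9 (mod 17); (16|17)=+1, (9|17)=+1; sign (−1)^0·+1^1·+1^2 = +1.
(a,b)_19: α=2, u≡17; β=1, v≡13 (mod 19); (17|19)=+1, (13|19)=-1; sign (−1)^0·+1^1·-1^2 = +1.
(a,b)_3: α=10, u≡1; β=7, v≡2 (mod 3); (1|3)=+1, (2|3)=-1; sign (−1)^0·+1^7·-1^10 = +1.
(a,b)_7: α=9, u≡6; β=3, v≡3 (mod 7); (6|7)=-1, (3|7)=-1; sign (−1)^1·-1^3·-1^9 = -1.
(a,b)_29: α=-3, u≡7; β=-2, v≡19 (mod 29); (7|29)=+1, (19|29)=-1; sign (−1)^0·+1^-2·-1^-3 = -1.
(a,b)_∞: sgn(69223)=+, sgn(6783)=+, so +1.
|Ram(69223, 6783)| = 4, even; anisotropic at {2, 7, 11, 29}.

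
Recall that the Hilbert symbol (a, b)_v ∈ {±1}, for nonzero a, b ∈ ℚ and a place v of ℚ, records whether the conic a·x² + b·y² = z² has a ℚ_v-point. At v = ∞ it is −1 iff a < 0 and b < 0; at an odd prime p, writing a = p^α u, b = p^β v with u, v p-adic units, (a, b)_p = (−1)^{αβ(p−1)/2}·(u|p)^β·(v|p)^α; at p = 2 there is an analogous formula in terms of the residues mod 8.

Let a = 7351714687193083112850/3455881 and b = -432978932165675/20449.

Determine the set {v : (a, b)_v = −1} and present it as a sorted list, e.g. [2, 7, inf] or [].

[2, 19, 23, 37]

Mod squares: a ≡ 5622594, b ≡ -695267. Check v ∈ {∞, 2, 3, 5, 7, 11, 13, 19, 23, 31, 37, 43}.
v=5: a=5^2·(≡4), b=5^2·(≡2) mod 5; (4|5)=+1, (2|5)=-1; (−1)^{2·2·2}·(+1)^2·(-1)^2 = +1.
v=3: a=3^5·(≡2), b=3^0·(≡1) mod 3; (2|3)=-1, (1|3)=+1; (−1)^{5·0·1}·(-1)^0·(+1)^5 = +1.
v=11: a=11^-2·(≡2), b=11^-2·(≡7) mod 11; (2|11)=-1, (7|11)=-1; (−1)^{-2·-2·5}·(-1)^-2·(-1)^-2 = +1.
v=13: a=13^-4·(≡12), b=13^-2·(≡10) mod 13; (12|13)=+1, (10|13)=+1; (−1)^{-4·-2·6}·(+1)^-2·(+1)^-4 = +1.
v=7: a=7^4·(≡6), b=7^2·(≡2) mod 7; (6|7)=-1, (2|7)=+1; (−1)^{4·2·3}·(-1)^2·(+1)^4 = +1.
v=43: a=43^1·(≡23), b=43^1·(≡39) mod 43; (23|43)=+1, (39|43)=-1; (−1)^{1·1·21}·(+1)^1·(-1)^1 = +1.
v=31: a=31^3·(≡17), b=31^2·(≡14) mod 31; (17|31)=-1, (14|31)=+1; (−1)^{3·2·15}·(-1)^2·(+1)^3 = +1.
v=37: a=37^1·(≡3), b=37^1·(≡6) mod 37; (3|37)=+1, (6|37)=-1; (−1)^{1·1·18}·(+1)^1·(-1)^1 = -1.
v=∞: 5622594 > 0 and -695267 < 0  ⇒  (a,b)_∞ = +1.
v=23: a=23^4·(≡21), b=23^3·(≡13) mod 23; (21|23)=-1, (13|23)=+1; (−1)^{4·3·11}·(-1)^3·(+1)^4 = -1.
v=2: v_2(a)=1, v_2(b)=0; units ≡ 1, 5 (mod 8); ε·ε+αω+βω = 0·0+1·1+0·0 ≡ 1  ⇒  (a,b)_2 = -1.
v=19: a=19^1·(≡11), b=19^1·(≡9) mod 19; (11|19)=+1, (9|19)=+1; (−1)^{1·1·9}·(+1)^1·(+1)^1 = -1.
(5622594, -695267 / ℚ) ramifies at {2, 19, 23, 37}: a division algebra.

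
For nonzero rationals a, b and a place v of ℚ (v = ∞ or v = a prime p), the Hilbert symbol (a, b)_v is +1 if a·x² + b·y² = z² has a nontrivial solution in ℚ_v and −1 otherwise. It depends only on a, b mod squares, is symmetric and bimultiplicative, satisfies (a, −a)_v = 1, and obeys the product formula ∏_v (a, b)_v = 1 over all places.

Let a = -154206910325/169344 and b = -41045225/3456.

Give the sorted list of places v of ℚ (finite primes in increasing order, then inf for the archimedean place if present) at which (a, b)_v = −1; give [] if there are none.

[2, 3, 23, inf]

Mod squares: a ≡ -2622, b ≡ -34086. Check v ∈ {∞, 2, 3, 5, 7, 13, 17, 19, 23}.
v=13: a=13^2·(≡12), b=13^1·(≡1) mod 13; (12|13)=+1, (1|13)=+1; (−1)^{2·1·6}·(+1)^1·(+1)^2 = +1.
v=17: a=17^4·(≡4), b=17^2·(≡2) mod 17; (4|17)=+1, (2|17)=+1; (−1)^{4·2·8}·(+1)^2·(+1)^4 = +1.
v=23: a=23^1·(≡8), b=23^1·(≡3) mod 23; (8|23)=+1, (3|23)=+1; (−1)^{1·1·11}·(+1)^1·(+1)^1 = -1.
v=2: v_2(a)=-7, v_2(b)=-7; units ≡ 1, 5 (mod 8); ε·ε+αω+βω = 0·0+-7·1+-7·0 ≡ 1  ⇒  (a,b)_2 = -1.
v=7: a=7^-2·(≡3), b=7^0·(≡2) mod 7; (3|7)=-1, (2|7)=+1; (−1)^{-2·0·3}·(-1)^0·(+1)^-2 = +1.
v=∞: -2622 < 0 and -34086 < 0  ⇒  (a,b)_∞ = -1.
v=3: a=3^-3·(≡2), b=3^-3·(≡2) mod 3; (2|3)=-1, (2|3)=-1; (−1)^{-3·-3·1}·(-1)^-3·(-1)^-3 = -1.
v=19: a=19^1·(≡10), b=19^1·(≡16) mod 19; (10|19)=-1, (16|19)=+1; (−1)^{1·1·9}·(-1)^1·(+1)^1 = +1.
v=5: a=5^2·(≡3), b=5^2·(≡1) mod 5; (3|5)=-1, (1|5)=+1; (−1)^{2·2·2}·(-1)^2·(+1)^2 = +1.
Ram(-2622, -34086) = {2, 3, 23, ∞}; no ℚ_2-point on the conic.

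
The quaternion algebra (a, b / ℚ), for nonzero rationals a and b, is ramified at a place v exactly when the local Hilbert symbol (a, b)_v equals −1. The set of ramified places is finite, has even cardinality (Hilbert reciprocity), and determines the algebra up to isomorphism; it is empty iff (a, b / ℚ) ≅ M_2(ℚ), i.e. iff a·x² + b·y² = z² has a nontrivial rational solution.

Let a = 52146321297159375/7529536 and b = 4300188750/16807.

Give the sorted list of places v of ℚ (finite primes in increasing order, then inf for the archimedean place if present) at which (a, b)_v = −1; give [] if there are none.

Mod squares: a ≡ 55, b ≡ 546. Check v ∈ {∞, 2, 3, 5, 7, 11, 13, 29}.
v=11: a=11^5·(≡9), b=11^2·(≡6) mod 11; (9|11)=+1, (6|11)=-1; (−1)^{5·2·5}·(+1)^2·(-1)^5 = -1.
v=∞: 55 > 0 and 546 > 0  ⇒  (a,b)_∞ = +1.
v=13: a=13^2·(≡3), b=13^1·(≡1) mod 13; (3|13)=+1, (1|13)=+1; (−1)^{2·1·6}·(+1)^1·(+1)^2 = +1.
v=29: a=29^2·(≡15), b=29^0·(≡23) mod 29; (15|29)=-1, (23|29)=+1; (−1)^{2·0·14}·(-1)^0·(+1)^2 = +1.
v=5: a=5^5·(≡1), b=5^4·(≡1) mod 5; (1|5)=+1, (1|5)=+1; (−1)^{5·4·2}·(+1)^4·(+1)^5 = +1.
v=2: v_2(a)=-6, v_2(b)=1; units ≡ 7, 1 (mod 8); ε·ε+αω+βω = 1·0+-6·0+1·0 ≡ 0  ⇒  (a,b)_2 = +1.
v=3: a=3^6·(≡1), b=3^7·(≡2) mod 3; (1|3)=+1, (2|3)=-1; (−1)^{6·7·1}·(+1)^7·(-1)^6 = +1.
v=7: a=7^-6·(≡6), b=7^-5·(≡4) mod 7; (6|7)=-1, (4|7)=+1; (−1)^{-6·-5·3}·(-1)^-5·(+1)^-6 = -1.
(55, 546 / ℚ) ramifies at {7, 11}: a division algebra.

[7, 11]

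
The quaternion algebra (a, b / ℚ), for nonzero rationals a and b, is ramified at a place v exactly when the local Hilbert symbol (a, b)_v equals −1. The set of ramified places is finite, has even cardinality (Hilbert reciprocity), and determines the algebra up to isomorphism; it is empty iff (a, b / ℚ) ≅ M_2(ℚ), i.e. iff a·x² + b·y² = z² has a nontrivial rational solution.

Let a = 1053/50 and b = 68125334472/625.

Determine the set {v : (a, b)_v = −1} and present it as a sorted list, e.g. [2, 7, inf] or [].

[2, 43]

(a, b) ≡ (26, 1244162) mod (ℚ^×)²; places V = {2, 3, 5, 13, 17, 23, 37, 43, ∞}.
(a,b)_43: α=0, u≡3; β=1, v≡15 (mod 43); (3|43)=-1, (15|43)=+1; sign (−1)^0·-1^1·+1^0 = -1.
(a,b)_37: α=0, u≡7; β=1, v≡30 (mod 37); (7|37)=+1, (30|37)=+1; sign (−1)^0·+1^1·+1^0 = +1.
(a,b)_∞: sgn(26)=+, sgn(1244162)=+, so +1.
(a,b)_13: α=1, u≡5; β=2, v≡3 (mod 13); (5|13)=-1, (3|13)=+1; sign (−1)^0·-1^2·+1^1 = +1.
(a,b)_2: α=-1, β=3; u≡5, v≡1 (mod 8); ε(u)ε(v)=0·0, αω(v)=-1·0, βω(u)=3·1; sum ≡ 1  ⇒  -1.
(a,b)_23: α=0, u≡16; β=1, v≡15 (mod 23); (16|23)=+1, (15|23)=-1; sign (−1)^0·+1^1·-1^0 = +1.
(a,b)_3: α=4, u≡2; β=4, v≡2 (mod 3); (2|3)=-1, (2|3)=-1; sign (−1)^0·-1^4·-1^4 = +1.
(a,b)_5: α=-2, u≡4; β=-4, v≡2 (mod 5); (4|5)=+1, (2|5)=-1; sign (−1)^0·+1^-4·-1^-2 = +1.
(a,b)_17: α=0, u≡1; β=1, v≡13 (mod 17); (1|17)=+1, (13|17)=+1; sign (−1)^0·+1^1·+1^0 = +1.
Ram(26, 1244162) = {2, 43}; no ℚ_2-point on the conic.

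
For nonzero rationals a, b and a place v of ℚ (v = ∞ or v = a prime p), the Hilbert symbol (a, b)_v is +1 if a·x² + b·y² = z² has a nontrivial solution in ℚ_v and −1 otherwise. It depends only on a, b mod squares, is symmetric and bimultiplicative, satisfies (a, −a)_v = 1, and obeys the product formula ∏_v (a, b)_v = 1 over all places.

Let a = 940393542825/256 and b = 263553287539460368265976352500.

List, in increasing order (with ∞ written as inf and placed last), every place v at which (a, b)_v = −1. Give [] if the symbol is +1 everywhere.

(a, b) ≡ (5733233, 3648421) mod (ℚ^×)²; places V = {2, 3, 5, 7, 11, 17, 23, 31, 43, ∞}.
(a,b)_43: α=1, u≡9; β=3, v≡22 (mod 43); (9|43)=+1, (22|43)=-1; sign (−1)^1·+1^3·-1^1 = +1.
(a,b)_5: α=2, u≡3; β=4, v≡4 (mod 5); (3|5)=-1, (4|5)=+1; sign (−1)^0·-1^4·+1^2 = +1.
(a,b)_17: α=1, u≡10; β=1, v≡12 (mod 17); (10|17)=-1, (12|17)=-1; sign (−1)^0·-1^1·-1^1 = +1.
(a,b)_∞: sgn(5733233)=+, sgn(3648421)=+, so +1.
(a,b)_31: α=1, u≡14; β=3, v≡23 (mod 31); (14|31)=+1, (23|31)=-1; sign (−1)^1·+1^3·-1^1 = +1.
(a,b)_2: α=-8, β=2; u≡1, v≡5 (mod 8); ε(u)ε(v)=0·0, αω(v)=-8·1, βω(u)=2·0; sum ≡ 0  ⇒  +1.
(a,b)_7: α=0, u≡4; β=3, v≡4 (mod 7); (4|7)=+1, (4|7)=+1; sign (−1)^0·+1^3·+1^0 = +1.
(a,b)_11: α=1, u≡5; β=4, v≡8 (mod 11); (5|11)=+1, (8|11)=-1; sign (−1)^0·+1^4·-1^1 = -1.
(a,b)_23: α=1, u≡11; β=5, v≡17 (mod 23); (11|23)=-1, (17|23)=-1; sign (−1)^1·-1^5·-1^1 = -1.
(a,b)_3: α=8, u≡2; β=4, v≡1 (mod 3); (2|3)=-1, (1|3)=+1; sign (−1)^0·-1^4·+1^8 = +1.
Ram(5733233, 3648421) = {11, 23}; no ℚ_11-point on the conic.

[11, 23]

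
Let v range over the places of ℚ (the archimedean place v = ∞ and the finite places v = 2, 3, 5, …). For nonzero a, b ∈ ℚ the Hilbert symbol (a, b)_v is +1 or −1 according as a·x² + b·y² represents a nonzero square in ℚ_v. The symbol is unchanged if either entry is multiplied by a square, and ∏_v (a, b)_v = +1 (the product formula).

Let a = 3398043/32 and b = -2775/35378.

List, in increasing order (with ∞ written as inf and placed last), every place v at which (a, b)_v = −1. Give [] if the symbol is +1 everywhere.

(a, b) ≡ (56166, -222) mod (ℚ^×)²; places V = {2, 3, 5, 7, 11, 19, 23, 37, ∞}.
(a,b)_7: α=0, u≡3; β=-2, v≡4 (mod 7); (3|7)=-1, (4|7)=+1; sign (−1)^0·-1^-2·+1^0 = +1.
(a,b)_19: α=0, u≡2; β=-2, v≡6 (mod 19); (2|19)=-1, (6|19)=+1; sign (−1)^0·-1^-2·+1^0 = +1.
(a,b)_∞: sgn(56166)=+, sgn(-222)=−, so +1.
(a,b)_23: α=1, u≡9; β=0, v≡2 (mod 23); (9|23)=+1, (2|23)=+1; sign (−1)^0·+1^0·+1^1 = +1.
(a,b)_5: α=0, u≡4; β=2, v≡3 (mod 5); (4|5)=+1, (3|5)=-1; sign (−1)^0·+1^2·-1^0 = +1.
(a,b)_37: α=1, u≡36; β=1, v≡6 (mod 37); (36|37)=+1, (6|37)=-1; sign (−1)^0·+1^1·-1^1 = -1.
(a,b)_11: α=3, u≡10; β=0, v≡4 (mod 11); (10|11)=-1, (4|11)=+1; sign (−1)^0·-1^0·+1^3 = +1.
(a,b)_3: α=1, u≡2; β=1, v≡1 (mod 3); (2|3)=-1, (1|3)=+1; sign (−1)^1·-1^1·+1^1 = +1.
(a,b)_2: α=-5, β=-1; u≡3, v≡1 (mod 8); ε(u)ε(v)=1·0, αω(v)=-5·0, βω(u)=-1·1; sum ≡ 1  ⇒  -1.
Ram(56166, -222) = {2, 37}; no ℚ_2-point on the conic.

[2, 37]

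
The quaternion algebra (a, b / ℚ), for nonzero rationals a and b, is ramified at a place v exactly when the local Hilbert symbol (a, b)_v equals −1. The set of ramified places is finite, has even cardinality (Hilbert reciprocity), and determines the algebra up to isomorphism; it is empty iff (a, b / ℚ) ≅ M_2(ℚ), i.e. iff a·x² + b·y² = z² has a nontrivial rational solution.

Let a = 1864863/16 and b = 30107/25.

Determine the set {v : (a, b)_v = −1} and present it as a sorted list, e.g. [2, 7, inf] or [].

Mod squares: a ≡ 23023, b ≡ 30107. Check v ∈ {∞, 2, 3, 5, 7, 11, 13, 17, 23}.
v=∞: 23023 > 0 and 30107 > 0  ⇒  (a,b)_∞ = +1.
v=5: a=5^0·(≡3), b=5^-2·(≡2) mod 5; (3|5)=-1, (2|5)=-1; (−1)^{0·-2·2}·(-1)^-2·(-1)^0 = +1.
v=23: a=23^1·(≡9), b=23^1·(≡22) mod 23; (9|23)=+1, (22|23)=-1; (−1)^{1·1·11}·(+1)^1·(-1)^1 = +1.
v=11: a=11^1·(≡9), b=11^1·(≡3) mod 11; (9|11)=+1, (3|11)=+1; (−1)^{1·1·5}·(+1)^1·(+1)^1 = -1.
v=13: a=13^1·(≡3), b=13^0·(≡1) mod 13; (3|13)=+1, (1|13)=+1; (−1)^{1·0·6}·(+1)^0·(+1)^1 = +1.
v=17: a=17^0·(≡3), b=17^1·(≡11) mod 17; (3|17)=-1, (11|17)=-1; (−1)^{0·1·8}·(-1)^1·(-1)^0 = -1.
v=3: a=3^4·(≡1), b=3^0·(≡2) mod 3; (1|3)=+1, (2|3)=-1; (−1)^{4·0·1}·(+1)^0·(-1)^4 = +1.
v=2: v_2(a)=-4, v_2(b)=0; units ≡ 7, 3 (mod 8); ε·ε+αω+βω = 1·1+-4·1+0·0 ≡ 1  ⇒  (a,b)_2 = -1.
v=7: a=7^1·(≡5), b=7^1·(≡6) mod 7; (5|7)=-1, (6|7)=-1; (−1)^{1·1·3}·(-1)^1·(-1)^1 = -1.
(23023, 30107 / ℚ) ramifies at {2, 7, 11, 17}: a division algebra.

[2, 7, 11, 17]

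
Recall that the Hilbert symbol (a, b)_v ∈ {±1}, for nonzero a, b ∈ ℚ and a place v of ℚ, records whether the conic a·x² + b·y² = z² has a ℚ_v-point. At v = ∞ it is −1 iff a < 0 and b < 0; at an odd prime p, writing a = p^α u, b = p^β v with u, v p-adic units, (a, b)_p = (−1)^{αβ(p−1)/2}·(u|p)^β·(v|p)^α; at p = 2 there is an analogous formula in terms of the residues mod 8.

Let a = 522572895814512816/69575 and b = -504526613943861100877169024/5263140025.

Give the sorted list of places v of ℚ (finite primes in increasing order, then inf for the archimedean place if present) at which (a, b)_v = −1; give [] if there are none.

[2, 19]

(a, b) ≡ (2093, -2124694) mod (ℚ^×)²; places V = {2, 3, 5, 7, 11, 13, 17, 19, 23, ∞}.
(a,b)_11: α=-2, u≡3; β=-3, v≡6 (mod 11); (3|11)=+1, (6|11)=-1; sign (−1)^0·+1^-3·-1^-2 = +1.
(a,b)_2: α=4, β=7; u≡5, v≡5 (mod 8); ε(u)ε(v)=0·0, αω(v)=4·1, βω(u)=7·1; sum ≡ 1  ⇒  -1.
(a,b)_13: α=1, u≡11; β=-1, v≡11 (mod 13); (11|13)=-1, (11|13)=-1; sign (−1)^0·-1^-1·-1^1 = +1.
(a,b)_∞: sgn(2093)=+, sgn(-2124694)=−, so +1.
(a,b)_23: α=-1, u≡11; β=-3, v≡9 (mod 23); (11|23)=-1, (9|23)=+1; sign (−1)^1·-1^-3·+1^-1 = +1.
(a,b)_3: α=4, u≡2; β=4, v≡2 (mod 3); (2|3)=-1, (2|3)=-1; sign (−1)^0·-1^4·-1^4 = +1.
(a,b)_7: α=7, u≡5; β=12, v≡2 (mod 7); (5|7)=-1, (2|7)=+1; sign (−1)^0·-1^12·+1^7 = +1.
(a,b)_5: α=-2, u≡2; β=-2, v≡1 (mod 5); (2|5)=-1, (1|5)=+1; sign (−1)^0·-1^-2·+1^-2 = +1.
(a,b)_17: α=2, u≡2; β=5, v≡16 (mod 17); (2|17)=+1, (16|17)=+1; sign (−1)^0·+1^5·+1^2 = +1.
(a,b)_19: α=4, u≡15; β=5, v≡8 (mod 19); (15|19)=-1, (8|19)=-1; sign (−1)^0·-1^5·-1^4 = -1.
(2093, -2124694 / ℚ) ramifies at {2, 19}: a division algebra.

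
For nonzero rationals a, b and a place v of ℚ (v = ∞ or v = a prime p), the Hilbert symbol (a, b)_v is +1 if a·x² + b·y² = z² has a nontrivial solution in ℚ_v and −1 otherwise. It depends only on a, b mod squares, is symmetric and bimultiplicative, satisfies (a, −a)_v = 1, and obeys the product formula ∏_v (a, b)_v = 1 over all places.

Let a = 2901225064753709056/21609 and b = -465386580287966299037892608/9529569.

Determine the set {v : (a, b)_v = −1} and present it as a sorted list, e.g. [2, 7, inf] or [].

[2, 11, 31, 41]

(a, b) ≡ (451, -168113) mod (ℚ^×)²; places V = {2, 3, 7, 11, 17, 29, 31, 41, ∞}.
(a,b)_7: α=-4, u≡3; β=-6, v≡5 (mod 7); (3|7)=-1, (5|7)=-1; sign (−1)^0·-1^-6·-1^-4 = +1.
(a,b)_2: α=14, β=22; u≡3, v≡7 (mod 8); ε(u)ε(v)=1·1, αω(v)=14·0, βω(u)=22·1; sum ≡ 1  ⇒  -1.
(a,b)_41: α=3, u≡15; β=4, v≡14 (mod 41); (15|41)=-1, (14|41)=-1; sign (−1)^0·-1^4·-1^3 = -1.
(a,b)_17: α=2, u≡8; β=3, v≡7 (mod 17); (8|17)=+1, (7|17)=-1; sign (−1)^0·+1^3·-1^2 = +1.
(a,b)_∞: sgn(451)=+, sgn(-168113)=−, so +1.
(a,b)_31: α=2, u≡12; β=3, v≡4 (mod 31); (12|31)=-1, (4|31)=+1; sign (−1)^0·-1^3·+1^2 = -1.
(a,b)_11: α=1, u≡8; β=1, v≡2 (mod 11); (8|11)=-1, (2|11)=-1; sign (−1)^1·-1^1·-1^1 = -1.
(a,b)_3: α=-2, u≡1; β=-4, v≡1 (mod 3); (1|3)=+1, (1|3)=+1; sign (−1)^0·+1^-4·+1^-2 = +1.
(a,b)_29: α=2, u≡13; β=3, v≡12 (mod 29); (13|29)=+1, (12|29)=-1; sign (−1)^0·+1^3·-1^2 = +1.
|Ram(451, -168113)| = 4, even; anisotropic at {2, 11, 31, 41}.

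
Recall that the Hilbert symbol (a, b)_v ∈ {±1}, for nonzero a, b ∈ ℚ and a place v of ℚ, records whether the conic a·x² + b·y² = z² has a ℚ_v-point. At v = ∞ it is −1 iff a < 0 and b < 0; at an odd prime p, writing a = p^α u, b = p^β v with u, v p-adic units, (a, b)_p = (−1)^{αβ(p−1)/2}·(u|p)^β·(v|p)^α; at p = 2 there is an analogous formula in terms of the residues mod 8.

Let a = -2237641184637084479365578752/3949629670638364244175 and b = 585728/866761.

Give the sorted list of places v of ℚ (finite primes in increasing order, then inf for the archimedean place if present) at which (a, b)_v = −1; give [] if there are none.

Mod squares: a ≡ -1001, b ≡ 143. Check v ∈ {∞, 2, 3, 5, 7, 11, 13, 19, 23, 29, 31, 37}.
v=37: a=37^2·(≡14), b=37^0·(≡19) mod 37; (14|37)=-1, (19|37)=-1; (−1)^{2·0·18}·(-1)^0·(-1)^2 = +1.
v=3: a=3^-6·(≡1), b=3^0·(≡2) mod 3; (1|3)=+1, (2|3)=-1; (−1)^{-6·0·1}·(+1)^0·(-1)^-6 = +1.
v=19: a=19^-4·(≡6), b=19^-2·(≡13) mod 19; (6|19)=+1, (13|19)=-1; (−1)^{-4·-2·9}·(+1)^-2·(-1)^-4 = +1.
v=∞: -1001 < 0 and 143 > 0  ⇒  (a,b)_∞ = +1.
v=29: a=29^-2·(≡21), b=29^0·(≡21) mod 29; (21|29)=-1, (21|29)=-1; (−1)^{-2·0·14}·(-1)^0·(-1)^-2 = +1.
v=7: a=7^-11·(≡1), b=7^-4·(≡6) mod 7; (1|7)=+1, (6|7)=-1; (−1)^{-11·-4·3}·(+1)^-4·(-1)^-11 = -1.
v=5: a=5^-2·(≡4), b=5^0·(≡3) mod 5; (4|5)=+1, (3|5)=-1; (−1)^{-2·0·2}·(+1)^0·(-1)^-2 = +1.
v=2: v_2(a)=40, v_2(b)=12; units ≡ 7, 7 (mod 8); ε·ε+αω+βω = 1·1+40·0+12·0 ≡ 1  ⇒  (a,b)_2 = -1.
v=11: a=11^3·(≡10), b=11^1·(≡6) mod 11; (10|11)=-1, (6|11)=-1; (−1)^{3·1·5}·(-1)^1·(-1)^3 = -1.
v=13: a=13^3·(≡1), b=13^1·(≡2) mod 13; (1|13)=+1, (2|13)=-1; (−1)^{3·1·6}·(+1)^1·(-1)^3 = -1.
v=31: a=31^2·(≡24), b=31^0·(≡14) mod 31; (24|31)=-1, (14|31)=+1; (−1)^{2·0·15}·(-1)^0·(+1)^2 = +1.
v=23: a=23^2·(≡11), b=23^0·(≡17) mod 23; (11|23)=-1, (17|23)=-1; (−1)^{2·0·11}·(-1)^0·(-1)^2 = +1.
|Ram(-1001, 143)| = 4, even; anisotropic at {2, 7, 11, 13}.

[2, 7, 11, 13]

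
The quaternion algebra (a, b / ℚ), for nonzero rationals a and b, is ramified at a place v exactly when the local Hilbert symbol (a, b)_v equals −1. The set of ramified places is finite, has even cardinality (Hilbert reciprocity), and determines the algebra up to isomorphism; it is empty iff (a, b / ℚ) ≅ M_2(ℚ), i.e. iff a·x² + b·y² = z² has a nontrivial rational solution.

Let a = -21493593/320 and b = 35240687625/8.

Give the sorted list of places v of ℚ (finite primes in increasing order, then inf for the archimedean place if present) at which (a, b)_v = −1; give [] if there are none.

[2, 3, 11, 13, 17, 29]

Mod squares: a ≡ -10965, b ≡ 2819255010. Check v ∈ {∞, 2, 3, 5, 11, 13, 17, 29, 31, 43}.
v=17: a=17^1·(≡13), b=17^1·(≡14) mod 17; (13|17)=+1, (14|17)=-1; (−1)^{1·1·8}·(+1)^1·(-1)^1 = -1.
v=43: a=43^1·(≡42), b=43^1·(≡9) mod 43; (42|43)=-1, (9|43)=+1; (−1)^{1·1·21}·(-1)^1·(+1)^1 = +1.
v=11: a=11^2·(≡6), b=11^1·(≡10) mod 11; (6|11)=-1, (10|11)=-1; (−1)^{2·1·5}·(-1)^1·(-1)^2 = -1.
v=2: v_2(a)=-6, v_2(b)=-3; units ≡ 3, 1 (mod 8); ε·ε+αω+βω = 1·0+-6·0+-3·1 ≡ 1  ⇒  (a,b)_2 = -1.
v=29: a=29^0·(≡18), b=29^1·(≡6) mod 29; (18|29)=-1, (6|29)=+1; (−1)^{0·1·14}·(-1)^1·(+1)^0 = -1.
v=∞: -10965 < 0 and 2819255010 > 0  ⇒  (a,b)_∞ = +1.
v=31: a=31^0·(≡4), b=31^1·(≡7) mod 31; (4|31)=+1, (7|31)=+1; (−1)^{0·1·15}·(+1)^1·(+1)^0 = +1.
v=5: a=5^-1·(≡3), b=5^3·(≡2) mod 5; (3|5)=-1, (2|5)=-1; (−1)^{-1·3·2}·(-1)^3·(-1)^-1 = +1.
v=13: a=13^0·(≡6), b=13^1·(≡3) mod 13; (6|13)=-1, (3|13)=+1; (−1)^{0·1·6}·(-1)^1·(+1)^0 = -1.
v=3: a=3^5·(≡2), b=3^1·(≡2) mod 3; (2|3)=-1, (2|3)=-1; (−1)^{5·1·1}·(-1)^1·(-1)^5 = -1.
Ram(-10965, 2819255010) = {2, 3, 11, 13, 17, 29}; no ℚ_2-point on the conic.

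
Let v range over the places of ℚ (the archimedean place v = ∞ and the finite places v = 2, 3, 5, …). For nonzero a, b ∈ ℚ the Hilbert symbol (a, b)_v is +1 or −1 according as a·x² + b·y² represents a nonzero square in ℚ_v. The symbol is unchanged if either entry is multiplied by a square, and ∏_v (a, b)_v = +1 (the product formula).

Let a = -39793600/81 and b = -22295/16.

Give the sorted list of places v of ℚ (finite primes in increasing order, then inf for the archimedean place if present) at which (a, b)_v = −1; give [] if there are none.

Mod squares: a ≡ -24871, b ≡ -455. Check v ∈ {∞, 2, 3, 5, 7, 11, 13, 17, 19}.
v=17: a=17^1·(≡9), b=17^0·(≡8) mod 17; (9|17)=+1, (8|17)=+1; (−1)^{1·0·8}·(+1)^0·(+1)^1 = +1.
v=∞: -24871 < 0 and -455 < 0  ⇒  (a,b)_∞ = -1.
v=13: a=13^0·(≡8), b=13^1·(≡9) mod 13; (8|13)=-1, (9|13)=+1; (−1)^{0·1·6}·(-1)^1·(+1)^0 = -1.
v=3: a=3^-4·(≡2), b=3^0·(≡1) mod 3; (2|3)=-1, (1|3)=+1; (−1)^{-4·0·1}·(-1)^0·(+1)^-4 = +1.
v=11: a=11^1·(≡9), b=11^0·(≡7) mod 11; (9|11)=+1, (7|11)=-1; (−1)^{1·0·5}·(+1)^0·(-1)^1 = -1.
v=5: a=5^2·(≡1), b=5^1·(≡1) mod 5; (1|5)=+1, (1|5)=+1; (−1)^{2·1·2}·(+1)^1·(+1)^2 = +1.
v=2: v_2(a)=6, v_2(b)=-4; units ≡ 1, 1 (mod 8); ε·ε+αω+βω = 0·0+6·0+-4·0 ≡ 0  ⇒  (a,b)_2 = +1.
v=19: a=19^1·(≡13), b=19^0·(≡9) mod 19; (13|19)=-1, (9|19)=+1; (−1)^{1·0·9}·(-1)^0·(+1)^1 = +1.
v=7: a=7^1·(≡3), b=7^3·(≡6) mod 7; (3|7)=-1, (6|7)=-1; (−1)^{1·3·3}·(-1)^3·(-1)^1 = -1.
Ram(-24871, -455) = {7, 11, 13, ∞}; no ℚ_7-point on the conic.

[7, 11, 13, inf]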